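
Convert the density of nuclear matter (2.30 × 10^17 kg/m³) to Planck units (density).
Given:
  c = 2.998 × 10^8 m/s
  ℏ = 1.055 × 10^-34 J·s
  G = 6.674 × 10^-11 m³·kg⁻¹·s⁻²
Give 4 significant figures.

Planck density: ρ_P = c⁵/(ℏG²) = 5.154 × 10^96 kg/m³.
2.30 × 10^17 / 5.154 × 10^96 = 4.463 × 10^-80

4.463 × 10^-80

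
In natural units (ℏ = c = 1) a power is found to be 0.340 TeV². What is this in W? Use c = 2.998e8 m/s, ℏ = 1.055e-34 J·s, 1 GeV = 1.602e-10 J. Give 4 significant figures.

Power is [E]/[T] = [E]²/ℏ.
1 GeV² → 1/ℏ × (1 GeV in J)² = 2.433e14 W.
Convert the energy scale: 0.340 TeV² = 3.40e5 GeV².
Result: 3.40e5 × 2.433e14 = 8.271e19 W.

8.271e19 W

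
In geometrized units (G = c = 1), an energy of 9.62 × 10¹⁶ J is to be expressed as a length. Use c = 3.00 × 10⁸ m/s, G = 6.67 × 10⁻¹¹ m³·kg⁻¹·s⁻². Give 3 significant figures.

Energy → length via G/c⁴.
9.62 × 10¹⁶ J × (G/c⁴) = 7.92 × 10⁻²⁸ m

7.92 × 10⁻²⁸ m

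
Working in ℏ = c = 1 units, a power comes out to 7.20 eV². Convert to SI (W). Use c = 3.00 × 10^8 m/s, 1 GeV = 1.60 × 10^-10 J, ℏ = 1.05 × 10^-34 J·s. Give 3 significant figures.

1.76 × 10^-3 W

Power is [E]/[T] = [E]²/ℏ.
1 GeV² → 1/ℏ × (1 GeV in J)² = 2.44 × 10^14 W.
Convert the energy scale: 7.20 eV² = 7.20 × 10^-18 GeV².
Result: 7.20 × 10^-18 × 2.44 × 10^14 = 1.76 × 10^-3 W.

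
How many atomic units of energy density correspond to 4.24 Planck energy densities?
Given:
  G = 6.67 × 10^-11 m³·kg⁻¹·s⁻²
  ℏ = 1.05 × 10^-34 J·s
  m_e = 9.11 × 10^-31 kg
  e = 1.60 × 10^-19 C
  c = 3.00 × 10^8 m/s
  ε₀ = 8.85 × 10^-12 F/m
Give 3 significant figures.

6.59 × 10^100

Planck energy density: u_P = c⁷/(ℏG²) = 4.68 × 10^113 J/m³
atomic unit of energy density: u_au = E_h/a₀³ = m_e⁴e¹⁰/((4πε₀)⁵ℏ⁸) = 3.01 × 10^13 J/m³
4.24 × 4.68 × 10^113 / 3.01 × 10^13 = 6.59 × 10^100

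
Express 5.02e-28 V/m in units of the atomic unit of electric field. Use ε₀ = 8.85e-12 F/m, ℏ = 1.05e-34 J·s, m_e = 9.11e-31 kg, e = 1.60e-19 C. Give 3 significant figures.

atomic unit of electric field: E_au = E_h/(e a₀) = m_e²e⁵/((4πε₀)³ℏ⁴) = 5.20e11 V/m.
5.02e-28 / 5.20e11 = 9.64e-40

9.64e-40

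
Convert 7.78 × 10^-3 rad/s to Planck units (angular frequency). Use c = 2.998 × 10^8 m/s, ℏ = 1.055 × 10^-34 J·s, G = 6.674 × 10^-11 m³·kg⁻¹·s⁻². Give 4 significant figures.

Planck angular frequency: ω_P = √(c⁵/(ℏG)) = 1.855 × 10^43 rad/s.
7.78 × 10^-3 / 1.855 × 10^43 = 4.195 × 10^-46

4.195 × 10^-46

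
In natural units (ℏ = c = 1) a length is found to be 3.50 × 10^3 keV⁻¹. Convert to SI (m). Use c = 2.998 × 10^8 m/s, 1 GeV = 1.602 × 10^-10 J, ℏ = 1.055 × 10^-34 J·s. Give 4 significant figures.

6.910 × 10^-7 m

A length is [E]⁻¹ in ℏ=c=1; restore one factor of ℏc.
1 GeV⁻¹ → ℏc × (1 GeV in J)⁻¹ = 1.974 × 10^-16 m.
Convert the energy scale: 3.50 × 10^3 keV⁻¹ = 3.50 × 10^9 GeV⁻¹.
Result: 3.50 × 10^9 × 1.974 × 10^-16 = 6.910 × 10^-7 m.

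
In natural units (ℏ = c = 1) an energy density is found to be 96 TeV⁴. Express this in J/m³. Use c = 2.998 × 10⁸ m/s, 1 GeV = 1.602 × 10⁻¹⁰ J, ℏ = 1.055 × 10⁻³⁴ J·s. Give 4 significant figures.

[E]/[L]³ = [E]⁴/(ℏc)³; restore (ℏc)⁻³.
1 GeV⁴ → 1/(ℏc)³ × (1 GeV in J)⁴ = 2.082 × 10³⁷ J/m³.
Convert the energy scale: 96 TeV⁴ = 9.60 × 10¹³ GeV⁴.
Result: 9.60 × 10¹³ × 2.082 × 10³⁷ = 1.998 × 10⁵¹ J/m³.

1.998 × 10⁵¹ J/m³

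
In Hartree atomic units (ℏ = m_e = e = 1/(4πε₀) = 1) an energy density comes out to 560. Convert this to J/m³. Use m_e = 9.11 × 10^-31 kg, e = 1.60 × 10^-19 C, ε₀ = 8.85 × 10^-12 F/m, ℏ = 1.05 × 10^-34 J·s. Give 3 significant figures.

1.69 × 10^16 J/m³

One atomic unit of energy density: u_au = E_h/a₀³ = m_e⁴e¹⁰/((4πε₀)⁵ℏ⁸) = 3.01 × 10^13 J/m³.
560 × 3.01 × 10^13 J/m³ = 1.69 × 10^16 J/m³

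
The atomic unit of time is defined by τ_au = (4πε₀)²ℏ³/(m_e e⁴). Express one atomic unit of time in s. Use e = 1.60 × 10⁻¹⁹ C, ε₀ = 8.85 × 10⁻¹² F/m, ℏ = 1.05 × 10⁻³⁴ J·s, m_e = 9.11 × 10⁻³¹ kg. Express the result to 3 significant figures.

2.40 × 10⁻¹⁷ s

τ_au = (4πε₀)²ℏ³/(m_e e⁴)
E_h = 4.38 × 10⁻¹⁸ J
ℏ/E_h = 2.40 × 10⁻¹⁷ s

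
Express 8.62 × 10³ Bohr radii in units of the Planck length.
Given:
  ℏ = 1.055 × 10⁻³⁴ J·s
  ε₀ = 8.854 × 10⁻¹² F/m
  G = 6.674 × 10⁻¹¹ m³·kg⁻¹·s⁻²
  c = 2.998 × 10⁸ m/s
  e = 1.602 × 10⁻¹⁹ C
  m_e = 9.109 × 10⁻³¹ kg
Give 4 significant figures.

Bohr radius: a₀ = 4πε₀ℏ²/(m_e e²) = 5.297 × 10⁻¹¹ m
Planck length: ℓ_P = √(ℏG/c³) = 1.616 × 10⁻³⁵ m
8.62 × 10³ × 5.297 × 10⁻¹¹ / 1.616 × 10⁻³⁵ = 2.825 × 10²⁸

2.825 × 10²⁸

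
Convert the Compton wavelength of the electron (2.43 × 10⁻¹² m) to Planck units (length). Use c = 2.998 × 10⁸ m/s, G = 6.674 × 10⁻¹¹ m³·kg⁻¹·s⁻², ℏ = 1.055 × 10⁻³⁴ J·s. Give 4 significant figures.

Planck length: ℓ_P = √(ℏG/c³) = 1.616 × 10⁻³⁵ m.
2.43 × 10⁻¹² / 1.616 × 10⁻³⁵ = 1.503 × 10²³

1.503 × 10²³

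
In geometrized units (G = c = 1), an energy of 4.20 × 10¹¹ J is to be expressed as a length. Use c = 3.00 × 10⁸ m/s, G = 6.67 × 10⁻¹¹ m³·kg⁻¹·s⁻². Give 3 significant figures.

Energy → length via G/c⁴.
4.20 × 10¹¹ J × (G/c⁴) = 3.46 × 10⁻³³ m

3.46 × 10⁻³³ m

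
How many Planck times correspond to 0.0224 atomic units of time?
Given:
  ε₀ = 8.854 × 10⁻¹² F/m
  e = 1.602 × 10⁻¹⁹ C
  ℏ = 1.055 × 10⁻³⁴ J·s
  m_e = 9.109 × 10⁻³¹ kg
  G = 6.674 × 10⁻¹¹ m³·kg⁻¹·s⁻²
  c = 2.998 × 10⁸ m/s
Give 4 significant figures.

1.007 × 10²⁵

atomic unit of time: τ_au = (4πε₀)²ℏ³/(m_e e⁴) = 2.423 × 10⁻¹⁷ s
Planck time: t_P = √(ℏG/c⁵) = 5.392 × 10⁻⁴⁴ s
0.0224 × 2.423 × 10⁻¹⁷ / 5.392 × 10⁻⁴⁴ = 1.007 × 10²⁵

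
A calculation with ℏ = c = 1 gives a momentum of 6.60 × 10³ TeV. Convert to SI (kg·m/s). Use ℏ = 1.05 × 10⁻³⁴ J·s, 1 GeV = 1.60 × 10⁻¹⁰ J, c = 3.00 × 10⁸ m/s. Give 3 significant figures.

Momentum is [E]/c; divide by c.
1 GeV → 1/c × (1 GeV in J) = 5.33 × 10⁻¹⁹ kg·m/s.
Convert the energy scale: 6.60 × 10³ TeV = 6.60 × 10⁶ GeV.
Result: 6.60 × 10⁶ × 5.33 × 10⁻¹⁹ = 3.52 × 10⁻¹² kg·m/s.

3.52 × 10⁻¹² kg·m/s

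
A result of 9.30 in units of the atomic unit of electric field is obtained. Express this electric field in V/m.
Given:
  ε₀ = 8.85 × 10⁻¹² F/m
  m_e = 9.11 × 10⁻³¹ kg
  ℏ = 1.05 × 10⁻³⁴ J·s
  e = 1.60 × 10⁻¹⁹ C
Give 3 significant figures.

One atomic unit of electric field: E_au = E_h/(e a₀) = m_e²e⁵/((4πε₀)³ℏ⁴) = 5.20 × 10¹¹ V/m.
9.30 × 5.20 × 10¹¹ V/m = 4.84 × 10¹² V/m

4.84 × 10¹² V/m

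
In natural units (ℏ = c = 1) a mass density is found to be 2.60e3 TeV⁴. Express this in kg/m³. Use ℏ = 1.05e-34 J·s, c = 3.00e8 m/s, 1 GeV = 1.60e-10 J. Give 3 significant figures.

6.06e35 kg/m³

Mass density is [E]/(c²[L]³) = [E]⁴/(ℏ³c⁵).
1 GeV⁴ → 1/(ℏ³c⁵) × (1 GeV in J)⁴ = 2.33e20 kg/m³.
Convert the energy scale: 2.60e3 TeV⁴ = 2.60e15 GeV⁴.
Result: 2.60e15 × 2.33e20 = 6.06e35 kg/m³.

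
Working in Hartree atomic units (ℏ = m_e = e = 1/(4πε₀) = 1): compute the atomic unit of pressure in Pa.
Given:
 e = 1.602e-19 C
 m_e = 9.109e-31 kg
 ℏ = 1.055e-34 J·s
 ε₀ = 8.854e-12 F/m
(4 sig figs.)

From ℏ = m_e = e = 1/(4πε₀) = 1 the pressure scale is P_au = E_h/a₀³ = m_e⁴e¹⁰/((4πε₀)⁵ℏ⁸).
E_h = 4.354e-18 J
a₀ = 5.297e-11 m
E_h/a₀³ = 2.929e13 Pa

2.929e13 Pa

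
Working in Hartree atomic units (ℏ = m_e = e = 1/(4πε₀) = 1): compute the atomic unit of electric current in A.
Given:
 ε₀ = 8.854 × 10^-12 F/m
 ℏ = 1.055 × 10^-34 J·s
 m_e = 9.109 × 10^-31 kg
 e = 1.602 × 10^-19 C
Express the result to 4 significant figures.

Dimensional analysis gives I_au = e E_h/ℏ = m_e e⁵/((4πε₀)²ℏ³).
E_h = 4.354 × 10^-18 J
e·E_h/ℏ = 6.612 × 10^-3 A

6.612 × 10^-3 A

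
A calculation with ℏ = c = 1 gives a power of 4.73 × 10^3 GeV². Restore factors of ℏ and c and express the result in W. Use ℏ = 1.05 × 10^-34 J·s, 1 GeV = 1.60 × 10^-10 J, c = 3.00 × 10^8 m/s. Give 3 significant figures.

Power is [E]/[T] = [E]²/ℏ.
1 GeV² → 1/ℏ × (1 GeV in J)² = 2.44 × 10^14 W.
Result: 4.73 × 10^3 × 2.44 × 10^14 = 1.15 × 10^18 W.

1.15 × 10^18 W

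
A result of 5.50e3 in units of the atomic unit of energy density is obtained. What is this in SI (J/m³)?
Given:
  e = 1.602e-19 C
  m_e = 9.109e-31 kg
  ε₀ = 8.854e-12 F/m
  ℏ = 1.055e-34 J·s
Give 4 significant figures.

1.611e17 J/m³

One atomic unit of energy density: u_au = E_h/a₀³ = m_e⁴e¹⁰/((4πε₀)⁵ℏ⁸) = 2.929e13 J/m³.
5.50e3 × 2.929e13 J/m³ = 1.611e17 J/m³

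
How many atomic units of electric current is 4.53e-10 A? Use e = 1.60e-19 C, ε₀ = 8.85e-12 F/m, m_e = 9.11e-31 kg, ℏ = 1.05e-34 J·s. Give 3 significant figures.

6.79e-8

atomic unit of electric current: I_au = e E_h/ℏ = m_e e⁵/((4πε₀)²ℏ³) = 6.67e-3 A.
4.53e-10 / 6.67e-3 = 6.79e-8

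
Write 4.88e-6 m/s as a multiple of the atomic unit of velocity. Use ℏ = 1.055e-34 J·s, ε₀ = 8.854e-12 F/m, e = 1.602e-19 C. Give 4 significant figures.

2.232e-12

atomic unit of velocity: v_au = e²/(4πε₀ℏ) = 2.186e6 m/s.
4.88e-6 / 2.186e6 = 2.232e-12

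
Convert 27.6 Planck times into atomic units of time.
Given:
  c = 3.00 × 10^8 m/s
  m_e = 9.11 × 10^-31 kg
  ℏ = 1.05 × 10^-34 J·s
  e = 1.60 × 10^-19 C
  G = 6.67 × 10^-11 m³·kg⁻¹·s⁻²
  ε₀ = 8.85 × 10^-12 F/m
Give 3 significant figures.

6.18 × 10^-26

Planck time: t_P = √(ℏG/c⁵) = 5.37 × 10^-44 s
atomic unit of time: τ_au = (4πε₀)²ℏ³/(m_e e⁴) = 2.40 × 10^-17 s
27.6 × 5.37 × 10^-44 / 2.40 × 10^-17 = 6.18 × 10^-26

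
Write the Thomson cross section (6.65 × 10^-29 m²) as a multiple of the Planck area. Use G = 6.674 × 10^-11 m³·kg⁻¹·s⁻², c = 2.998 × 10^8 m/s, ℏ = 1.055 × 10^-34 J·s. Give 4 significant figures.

2.545 × 10^41

Planck area: A_P = ℏG/c³ = 2.613 × 10^-70 m².
6.65 × 10^-29 / 2.613 × 10^-70 = 2.545 × 10^41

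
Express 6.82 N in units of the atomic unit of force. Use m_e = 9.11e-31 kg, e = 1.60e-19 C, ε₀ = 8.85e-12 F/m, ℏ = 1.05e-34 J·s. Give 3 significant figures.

atomic unit of force: F_au = E_h/a₀ = m_e²e⁶/((4πε₀)³ℏ⁴) = 8.33e-8 N.
6.82 / 8.33e-8 = 8.19e7

8.19e7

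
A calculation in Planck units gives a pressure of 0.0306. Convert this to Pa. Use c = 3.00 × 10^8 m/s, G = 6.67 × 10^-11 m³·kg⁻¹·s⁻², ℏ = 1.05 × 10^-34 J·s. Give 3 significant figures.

One Planck pressure: p_P = c⁷/(ℏG²) = 4.68 × 10^113 Pa.
0.0306 × 4.68 × 10^113 Pa = 1.43 × 10^112 Pa

1.43 × 10^112 Pa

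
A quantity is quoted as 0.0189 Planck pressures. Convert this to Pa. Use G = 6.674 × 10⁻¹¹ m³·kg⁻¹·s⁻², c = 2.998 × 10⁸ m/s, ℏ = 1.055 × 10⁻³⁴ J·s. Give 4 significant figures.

8.755 × 10¹¹¹ Pa

One Planck pressure: p_P = c⁷/(ℏG²) = 4.632 × 10¹¹³ Pa.
0.0189 × 4.632 × 10¹¹³ Pa = 8.755 × 10¹¹¹ Pa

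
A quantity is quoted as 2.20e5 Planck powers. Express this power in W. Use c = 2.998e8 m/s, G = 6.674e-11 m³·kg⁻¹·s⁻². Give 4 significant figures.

7.984e57 W

One Planck power: P_P = c⁵/G = 3.629e52 W.
2.20e5 × 3.629e52 W = 7.984e57 W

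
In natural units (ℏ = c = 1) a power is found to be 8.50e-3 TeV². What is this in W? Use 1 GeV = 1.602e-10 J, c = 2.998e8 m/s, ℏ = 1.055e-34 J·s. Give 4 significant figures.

Power is [E]/[T] = [E]²/ℏ.
1 GeV² → 1/ℏ × (1 GeV in J)² = 2.433e14 W.
Convert the energy scale: 8.50e-3 TeV² = 8.50e3 GeV².
Result: 8.50e3 × 2.433e14 = 2.068e18 W.

2.068e18 W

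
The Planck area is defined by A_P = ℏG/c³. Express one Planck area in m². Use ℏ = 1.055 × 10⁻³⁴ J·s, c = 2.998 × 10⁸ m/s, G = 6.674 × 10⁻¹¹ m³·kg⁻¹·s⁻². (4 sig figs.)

A_P = ℏG/c³
  = 7.041 × 10⁻⁴⁵ / 2.695 × 10²⁵
  = 2.613 × 10⁻⁷⁰ m²

2.613 × 10⁻⁷⁰ m²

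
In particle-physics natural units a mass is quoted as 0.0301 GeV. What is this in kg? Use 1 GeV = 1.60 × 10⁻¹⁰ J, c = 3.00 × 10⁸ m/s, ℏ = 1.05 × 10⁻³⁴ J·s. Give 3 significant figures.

5.35 × 10⁻²⁹ kg

Mass is [E]/c²; divide by c².
1 GeV → 1/c² × (1 GeV in J) = 1.78 × 10⁻²⁷ kg.
Result: 0.0301 × 1.78 × 10⁻²⁷ = 5.35 × 10⁻²⁹ kg.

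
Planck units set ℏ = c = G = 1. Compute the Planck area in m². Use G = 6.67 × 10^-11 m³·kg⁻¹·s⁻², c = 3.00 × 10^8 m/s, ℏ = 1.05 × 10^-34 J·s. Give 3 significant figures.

From ℏ = c = G = 1 the area scale is A_P = ℏG/c³.
  = 7.00 × 10^-45 / 2.70 × 10^25
  = 2.59 × 10^-70 m²

2.59 × 10^-70 m²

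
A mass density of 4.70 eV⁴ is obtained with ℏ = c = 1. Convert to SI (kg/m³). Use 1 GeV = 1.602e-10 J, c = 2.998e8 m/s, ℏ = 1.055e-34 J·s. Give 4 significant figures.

1.089e-15 kg/m³

Mass density is [E]/(c²[L]³) = [E]⁴/(ℏ³c⁵).
1 GeV⁴ → 1/(ℏ³c⁵) × (1 GeV in J)⁴ = 2.316e20 kg/m³.
Convert the energy scale: 4.70 eV⁴ = 4.70e-36 GeV⁴.
Result: 4.70e-36 × 2.316e20 = 1.089e-15 kg/m³.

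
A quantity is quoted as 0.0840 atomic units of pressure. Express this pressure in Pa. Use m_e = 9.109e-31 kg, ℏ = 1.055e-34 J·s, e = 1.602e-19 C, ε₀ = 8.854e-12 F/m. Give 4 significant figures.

One atomic unit of pressure: P_au = E_h/a₀³ = m_e⁴e¹⁰/((4πε₀)⁵ℏ⁸) = 2.929e13 Pa.
0.0840 × 2.929e13 Pa = 2.460e12 Pa

2.460e12 Pa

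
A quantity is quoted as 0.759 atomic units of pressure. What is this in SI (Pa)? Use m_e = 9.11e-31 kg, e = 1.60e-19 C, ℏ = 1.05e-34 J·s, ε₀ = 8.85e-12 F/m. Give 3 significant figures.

2.29e13 Pa

One atomic unit of pressure: P_au = E_h/a₀³ = m_e⁴e¹⁰/((4πε₀)⁵ℏ⁸) = 3.01e13 Pa.
0.759 × 3.01e13 Pa = 2.29e13 Pa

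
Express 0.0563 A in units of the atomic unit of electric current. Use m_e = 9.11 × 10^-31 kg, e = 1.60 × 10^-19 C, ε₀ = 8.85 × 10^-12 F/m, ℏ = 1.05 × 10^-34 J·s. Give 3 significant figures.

8.44

atomic unit of electric current: I_au = e E_h/ℏ = m_e e⁵/((4πε₀)²ℏ³) = 6.67 × 10^-3 A.
0.0563 / 6.67 × 10^-3 = 8.44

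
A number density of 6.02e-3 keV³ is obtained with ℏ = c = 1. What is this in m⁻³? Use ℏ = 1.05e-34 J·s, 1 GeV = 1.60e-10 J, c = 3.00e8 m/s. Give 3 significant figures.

Number density is [L]⁻³ = [E]³/(ℏc)³.
1 GeV³ → 1/(ℏc)³ × (1 GeV in J)³ = 1.31e47 m⁻³.
Convert the energy scale: 6.02e-3 keV³ = 6.02e-21 GeV³.
Result: 6.02e-21 × 1.31e47 = 7.89e26 m⁻³.

7.89e26 m⁻³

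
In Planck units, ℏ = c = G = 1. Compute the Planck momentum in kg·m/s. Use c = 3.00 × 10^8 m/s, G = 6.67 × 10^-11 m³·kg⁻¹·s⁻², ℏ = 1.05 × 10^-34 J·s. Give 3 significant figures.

6.52 kg·m/s

The unique combination of the constants set to 1 with dimensions of momentum is p_P = √(ℏc³/G).
  = √(42.5)
  = 6.52 kg·m/s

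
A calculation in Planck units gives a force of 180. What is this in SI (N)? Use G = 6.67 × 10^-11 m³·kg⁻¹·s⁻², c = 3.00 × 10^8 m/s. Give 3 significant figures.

One Planck force: F_P = c⁴/G = 1.21 × 10^44 N.
180 × 1.21 × 10^44 N = 2.19 × 10^46 N

2.19 × 10^46 N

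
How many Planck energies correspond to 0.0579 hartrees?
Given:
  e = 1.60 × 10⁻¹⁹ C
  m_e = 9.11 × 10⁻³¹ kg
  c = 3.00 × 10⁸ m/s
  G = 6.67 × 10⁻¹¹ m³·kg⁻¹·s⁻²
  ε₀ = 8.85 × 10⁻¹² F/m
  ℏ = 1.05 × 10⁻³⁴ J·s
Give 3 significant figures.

hartree: E_h = m_e e⁴/(4πε₀ℏ)² = 4.38 × 10⁻¹⁸ J
Planck energy: E_P = √(ℏc⁵/G) = 1.96 × 10⁹ J
0.0579 × 4.38 × 10⁻¹⁸ / 1.96 × 10⁹ = 1.30 × 10⁻²⁸

1.30 × 10⁻²⁸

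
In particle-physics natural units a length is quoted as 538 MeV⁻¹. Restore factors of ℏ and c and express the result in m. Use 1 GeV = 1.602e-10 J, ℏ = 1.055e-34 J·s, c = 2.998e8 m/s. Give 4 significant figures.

A length is [E]⁻¹ in ℏ=c=1; restore one factor of ℏc.
1 GeV⁻¹ → ℏc × (1 GeV in J)⁻¹ = 1.974e-16 m.
Convert the energy scale: 538 MeV⁻¹ = 5.38e5 GeV⁻¹.
Result: 5.38e5 × 1.974e-16 = 1.062e-10 m.

1.062e-10 m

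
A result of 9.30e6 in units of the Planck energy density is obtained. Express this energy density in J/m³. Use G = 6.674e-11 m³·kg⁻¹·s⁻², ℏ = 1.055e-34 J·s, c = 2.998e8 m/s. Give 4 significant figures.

4.308e120 J/m³

One Planck energy density: u_P = c⁷/(ℏG²) = 4.632e113 J/m³.
9.30e6 × 4.632e113 J/m³ = 4.308e120 J/m³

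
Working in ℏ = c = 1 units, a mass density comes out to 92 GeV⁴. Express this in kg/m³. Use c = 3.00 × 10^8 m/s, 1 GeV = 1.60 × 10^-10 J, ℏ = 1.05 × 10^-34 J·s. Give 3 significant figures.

Mass density is [E]/(c²[L]³) = [E]⁴/(ℏ³c⁵).
1 GeV⁴ → 1/(ℏ³c⁵) × (1 GeV in J)⁴ = 2.33 × 10^20 kg/m³.
Result: 92 × 2.33 × 10^20 = 2.14 × 10^22 kg/m³.

2.14 × 10^22 kg/m³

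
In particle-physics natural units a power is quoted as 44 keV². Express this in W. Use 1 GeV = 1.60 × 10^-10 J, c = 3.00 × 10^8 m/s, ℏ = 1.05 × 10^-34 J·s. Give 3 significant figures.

Power is [E]/[T] = [E]²/ℏ.
1 GeV² → 1/ℏ × (1 GeV in J)² = 2.44 × 10^14 W.
Convert the energy scale: 44 keV² = 4.40 × 10^-11 GeV².
Result: 4.40 × 10^-11 × 2.44 × 10^14 = 1.07 × 10^4 W.

1.07 × 10^4 W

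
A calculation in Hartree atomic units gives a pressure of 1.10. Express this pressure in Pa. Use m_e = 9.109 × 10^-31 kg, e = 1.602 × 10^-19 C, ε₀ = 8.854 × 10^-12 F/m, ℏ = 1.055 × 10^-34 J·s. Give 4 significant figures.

3.222 × 10^13 Pa

One atomic unit of pressure: P_au = E_h/a₀³ = m_e⁴e¹⁰/((4πε₀)⁵ℏ⁸) = 2.929 × 10^13 Pa.
1.10 × 2.929 × 10^13 Pa = 3.222 × 10^13 Pa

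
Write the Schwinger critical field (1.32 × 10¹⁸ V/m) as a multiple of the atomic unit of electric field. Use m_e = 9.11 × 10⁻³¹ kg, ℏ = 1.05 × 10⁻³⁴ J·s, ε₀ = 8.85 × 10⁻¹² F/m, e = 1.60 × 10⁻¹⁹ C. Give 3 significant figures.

2.54 × 10⁶

atomic unit of electric field: E_au = E_h/(e a₀) = m_e²e⁵/((4πε₀)³ℏ⁴) = 5.20 × 10¹¹ V/m.
1.32 × 10¹⁸ / 5.20 × 10¹¹ = 2.54 × 10⁶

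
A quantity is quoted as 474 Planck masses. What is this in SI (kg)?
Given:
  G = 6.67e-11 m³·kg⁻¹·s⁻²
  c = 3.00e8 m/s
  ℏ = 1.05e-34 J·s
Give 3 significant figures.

1.03e-5 kg

One Planck mass: m_P = √(ℏc/G) = 2.17e-8 kg.
474 × 2.17e-8 kg = 1.03e-5 kg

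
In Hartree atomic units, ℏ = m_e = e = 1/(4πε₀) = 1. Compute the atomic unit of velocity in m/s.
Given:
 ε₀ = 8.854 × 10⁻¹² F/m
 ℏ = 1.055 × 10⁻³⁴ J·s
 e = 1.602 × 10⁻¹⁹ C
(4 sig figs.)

2.186 × 10⁶ m/s

Dimensional analysis gives v_au = e²/(4πε₀ℏ).
  = 2.566 × 10⁻³⁸ / 1.174 × 10⁻⁴⁴
  = 2.186 × 10⁶ m/s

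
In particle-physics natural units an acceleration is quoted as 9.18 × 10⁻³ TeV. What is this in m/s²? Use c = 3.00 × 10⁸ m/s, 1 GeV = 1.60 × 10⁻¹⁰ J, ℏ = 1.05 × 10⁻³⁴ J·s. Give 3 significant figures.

Acceleration is [L]/[T]² = c·[E]/ℏ.
1 GeV → c/ℏ × (1 GeV in J) = 4.57 × 10³² m/s².
Convert the energy scale: 9.18 × 10⁻³ TeV = 9.18 GeV.
Result: 9.18 × 4.57 × 10³² = 4.20 × 10³³ m/s².

4.20 × 10³³ m/s²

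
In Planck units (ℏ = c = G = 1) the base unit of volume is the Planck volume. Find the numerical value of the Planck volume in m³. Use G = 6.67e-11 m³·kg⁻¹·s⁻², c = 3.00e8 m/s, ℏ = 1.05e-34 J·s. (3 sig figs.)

V_P = (ℏG/c³)^(3/2)
  = √(1.75e-209)
  = 4.18e-105 m³

4.18e-105 m³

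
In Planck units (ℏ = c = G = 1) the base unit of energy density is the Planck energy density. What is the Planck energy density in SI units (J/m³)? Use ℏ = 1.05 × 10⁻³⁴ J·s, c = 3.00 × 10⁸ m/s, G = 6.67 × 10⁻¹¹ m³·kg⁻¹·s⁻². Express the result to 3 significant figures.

u_P = c⁷/(ℏG²)
  = 2.19 × 10⁵⁹ / 4.67 × 10⁻⁵⁵
  = 4.68 × 10¹¹³ J/m³

4.68 × 10¹¹³ J/m³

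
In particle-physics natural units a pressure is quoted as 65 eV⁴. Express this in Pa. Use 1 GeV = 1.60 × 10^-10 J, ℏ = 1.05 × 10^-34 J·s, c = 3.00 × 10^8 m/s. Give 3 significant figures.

1.36 × 10^3 Pa

Pressure is [E]/[L]³ = [E]⁴/(ℏc)³.
1 GeV⁴ → 1/(ℏc)³ × (1 GeV in J)⁴ = 2.10 × 10^37 Pa.
Convert the energy scale: 65 eV⁴ = 6.50 × 10^-35 GeV⁴.
Result: 6.50 × 10^-35 × 2.10 × 10^37 = 1.36 × 10^3 Pa.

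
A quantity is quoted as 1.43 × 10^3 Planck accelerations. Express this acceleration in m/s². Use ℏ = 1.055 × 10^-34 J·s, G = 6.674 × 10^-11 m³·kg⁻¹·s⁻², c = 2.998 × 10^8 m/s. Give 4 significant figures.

7.951 × 10^54 m/s²

One Planck acceleration: a_P = √(c⁷/(ℏG)) = 5.560 × 10^51 m/s².
1.43 × 10^3 × 5.560 × 10^51 m/s² = 7.951 × 10^54 m/s²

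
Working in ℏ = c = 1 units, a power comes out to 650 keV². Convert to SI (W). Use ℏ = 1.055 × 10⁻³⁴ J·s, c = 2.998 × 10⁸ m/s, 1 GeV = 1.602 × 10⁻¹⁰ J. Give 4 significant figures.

Power is [E]/[T] = [E]²/ℏ.
1 GeV² → 1/ℏ × (1 GeV in J)² = 2.433 × 10¹⁴ W.
Convert the energy scale: 650 keV² = 6.50 × 10⁻¹⁰ GeV².
Result: 6.50 × 10⁻¹⁰ × 2.433 × 10¹⁴ = 1.581 × 10⁵ W.

1.581 × 10⁵ W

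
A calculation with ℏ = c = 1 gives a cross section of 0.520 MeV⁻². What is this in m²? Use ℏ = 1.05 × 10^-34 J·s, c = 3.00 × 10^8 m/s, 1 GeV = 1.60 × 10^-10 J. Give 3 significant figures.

2.02 × 10^-26 m²

Area is [L]² = [E]⁻²·(ℏc)²; restore (ℏc)².
1 GeV⁻² → (ℏc)² × (1 GeV in J)⁻² = 3.88 × 10^-32 m².
Convert the energy scale: 0.520 MeV⁻² = 5.20 × 10^5 GeV⁻².
Result: 5.20 × 10^5 × 3.88 × 10^-32 = 2.02 × 10^-26 m².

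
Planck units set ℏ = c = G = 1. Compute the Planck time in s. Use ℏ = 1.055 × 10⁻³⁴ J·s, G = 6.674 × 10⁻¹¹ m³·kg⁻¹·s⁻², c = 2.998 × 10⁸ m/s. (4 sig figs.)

5.392 × 10⁻⁴⁴ s

The unique combination of the constants set to 1 with dimensions of time is t_P = √(ℏG/c⁵).
  = √(2.907 × 10⁻⁸⁷)
  = 5.392 × 10⁻⁴⁴ s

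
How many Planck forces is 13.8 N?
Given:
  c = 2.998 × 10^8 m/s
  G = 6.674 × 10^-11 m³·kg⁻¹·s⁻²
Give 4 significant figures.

Planck force: F_P = c⁴/G = 1.210 × 10^44 N.
13.8 / 1.210 × 10^44 = 1.140 × 10^-43

1.140 × 10^-43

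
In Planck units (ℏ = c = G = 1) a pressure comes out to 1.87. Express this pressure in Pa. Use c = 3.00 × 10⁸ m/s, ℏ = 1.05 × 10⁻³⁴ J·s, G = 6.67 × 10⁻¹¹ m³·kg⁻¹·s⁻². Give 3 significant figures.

One Planck pressure: p_P = c⁷/(ℏG²) = 4.68 × 10¹¹³ Pa.
1.87 × 4.68 × 10¹¹³ Pa = 8.75 × 10¹¹³ Pa

8.75 × 10¹¹³ Pa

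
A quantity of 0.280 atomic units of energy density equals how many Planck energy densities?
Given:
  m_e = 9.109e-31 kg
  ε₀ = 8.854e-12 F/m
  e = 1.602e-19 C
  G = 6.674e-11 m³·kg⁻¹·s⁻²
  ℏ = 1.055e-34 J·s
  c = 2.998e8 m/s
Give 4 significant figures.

atomic unit of energy density: u_au = E_h/a₀³ = m_e⁴e¹⁰/((4πε₀)⁵ℏ⁸) = 2.929e13 J/m³
Planck energy density: u_P = c⁷/(ℏG²) = 4.632e113 J/m³
0.280 × 2.929e13 / 4.632e113 = 1.771e-101

1.771e-101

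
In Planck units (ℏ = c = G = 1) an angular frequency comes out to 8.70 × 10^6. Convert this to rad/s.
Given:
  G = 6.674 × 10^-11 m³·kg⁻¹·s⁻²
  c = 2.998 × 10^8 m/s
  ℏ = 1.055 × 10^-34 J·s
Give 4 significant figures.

One Planck angular frequency: ω_P = √(c⁵/(ℏG)) = 1.855 × 10^43 rad/s.
8.70 × 10^6 × 1.855 × 10^43 rad/s = 1.614 × 10^50 rad/s

1.614 × 10^50 rad/s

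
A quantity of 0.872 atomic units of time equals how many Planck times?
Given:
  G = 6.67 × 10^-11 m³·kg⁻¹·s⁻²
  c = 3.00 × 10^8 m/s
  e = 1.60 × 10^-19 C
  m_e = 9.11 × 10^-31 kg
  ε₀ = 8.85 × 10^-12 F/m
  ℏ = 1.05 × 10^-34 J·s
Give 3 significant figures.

atomic unit of time: τ_au = (4πε₀)²ℏ³/(m_e e⁴) = 2.40 × 10^-17 s
Planck time: t_P = √(ℏG/c⁵) = 5.37 × 10^-44 s
0.872 × 2.40 × 10^-17 / 5.37 × 10^-44 = 3.90 × 10^26

3.90 × 10^26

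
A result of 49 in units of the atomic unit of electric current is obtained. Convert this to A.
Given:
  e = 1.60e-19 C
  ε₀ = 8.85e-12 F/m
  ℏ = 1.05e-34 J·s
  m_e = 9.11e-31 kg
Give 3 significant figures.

0.327 A

One atomic unit of electric current: I_au = e E_h/ℏ = m_e e⁵/((4πε₀)²ℏ³) = 6.67e-3 A.
49 × 6.67e-3 A = 0.327 A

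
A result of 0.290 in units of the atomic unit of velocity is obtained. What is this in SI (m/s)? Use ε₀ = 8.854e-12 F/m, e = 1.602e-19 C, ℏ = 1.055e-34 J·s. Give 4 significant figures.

6.340e5 m/s

One atomic unit of velocity: v_au = e²/(4πε₀ℏ) = 2.186e6 m/s.
0.290 × 2.186e6 m/s = 6.340e5 m/s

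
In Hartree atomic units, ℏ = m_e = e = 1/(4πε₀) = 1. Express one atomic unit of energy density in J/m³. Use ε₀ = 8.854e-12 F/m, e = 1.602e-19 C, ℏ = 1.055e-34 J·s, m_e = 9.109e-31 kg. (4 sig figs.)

2.929e13 J/m³

From ℏ = m_e = e = 1/(4πε₀) = 1 the energy density scale is u_au = E_h/a₀³ = m_e⁴e¹⁰/((4πε₀)⁵ℏ⁸).
E_h = 4.354e-18 J
a₀ = 5.297e-11 m
E_h/a₀³ = 2.929e13 J/m³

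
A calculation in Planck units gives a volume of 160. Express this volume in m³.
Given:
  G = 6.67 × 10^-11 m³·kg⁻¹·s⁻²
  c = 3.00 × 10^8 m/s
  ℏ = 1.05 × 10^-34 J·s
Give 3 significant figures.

One Planck volume: V_P = (ℏG/c³)^(3/2) = 4.18 × 10^-105 m³.
160 × 4.18 × 10^-105 m³ = 6.68 × 10^-103 m³

6.68 × 10^-103 m³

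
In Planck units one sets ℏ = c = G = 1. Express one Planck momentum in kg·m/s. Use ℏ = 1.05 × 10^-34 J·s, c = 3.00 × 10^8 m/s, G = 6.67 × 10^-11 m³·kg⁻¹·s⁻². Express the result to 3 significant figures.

6.52 kg·m/s

p_P = √(ℏc³/G)
  = √(42.5)
  = 6.52 kg·m/s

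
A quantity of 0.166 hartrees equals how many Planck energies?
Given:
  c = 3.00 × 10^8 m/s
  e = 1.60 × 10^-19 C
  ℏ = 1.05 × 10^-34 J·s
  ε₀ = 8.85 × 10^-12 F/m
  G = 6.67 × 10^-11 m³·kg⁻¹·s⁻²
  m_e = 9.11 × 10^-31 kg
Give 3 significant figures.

3.72 × 10^-28

hartree: E_h = m_e e⁴/(4πε₀ℏ)² = 4.38 × 10^-18 J
Planck energy: E_P = √(ℏc⁵/G) = 1.96 × 10^9 J
0.166 × 4.38 × 10^-18 / 1.96 × 10^9 = 3.72 × 10^-28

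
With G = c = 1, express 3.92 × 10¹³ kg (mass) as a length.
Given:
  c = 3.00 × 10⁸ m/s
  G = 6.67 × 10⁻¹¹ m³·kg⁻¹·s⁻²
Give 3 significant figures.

2.91 × 10⁻¹⁴ m

In G = c = 1 units mass has dimensions of length; the conversion factor is G/c².
3.92 × 10¹³ kg × (G/c²) = 2.91 × 10⁻¹⁴ m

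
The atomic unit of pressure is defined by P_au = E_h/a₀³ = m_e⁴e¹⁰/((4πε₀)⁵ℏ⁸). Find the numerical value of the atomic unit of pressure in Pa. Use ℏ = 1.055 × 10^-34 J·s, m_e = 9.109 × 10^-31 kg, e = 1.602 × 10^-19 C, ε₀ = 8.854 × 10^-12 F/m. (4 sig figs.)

P_au = E_h/a₀³ = m_e⁴e¹⁰/((4πε₀)⁵ℏ⁸)
E_h = 4.354 × 10^-18 J
a₀ = 5.297 × 10^-11 m
E_h/a₀³ = 2.929 × 10^13 Pa

2.929 × 10^13 Pa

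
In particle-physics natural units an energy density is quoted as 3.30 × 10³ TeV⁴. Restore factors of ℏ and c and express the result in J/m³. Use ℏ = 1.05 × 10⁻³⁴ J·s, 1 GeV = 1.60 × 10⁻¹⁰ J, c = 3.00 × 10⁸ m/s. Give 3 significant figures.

6.92 × 10⁵² J/m³

[E]/[L]³ = [E]⁴/(ℏc)³; restore (ℏc)⁻³.
1 GeV⁴ → 1/(ℏc)³ × (1 GeV in J)⁴ = 2.10 × 10³⁷ J/m³.
Convert the energy scale: 3.30 × 10³ TeV⁴ = 3.30 × 10¹⁵ GeV⁴.
Result: 3.30 × 10¹⁵ × 2.10 × 10³⁷ = 6.92 × 10⁵² J/m³.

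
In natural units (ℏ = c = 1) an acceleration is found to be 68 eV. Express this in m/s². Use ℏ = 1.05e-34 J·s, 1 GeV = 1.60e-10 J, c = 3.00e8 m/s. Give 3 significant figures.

3.11e25 m/s²

Acceleration is [L]/[T]² = c·[E]/ℏ.
1 GeV → c/ℏ × (1 GeV in J) = 4.57e32 m/s².
Convert the energy scale: 68 eV = 6.80e-8 GeV.
Result: 6.80e-8 × 4.57e32 = 3.11e25 m/s².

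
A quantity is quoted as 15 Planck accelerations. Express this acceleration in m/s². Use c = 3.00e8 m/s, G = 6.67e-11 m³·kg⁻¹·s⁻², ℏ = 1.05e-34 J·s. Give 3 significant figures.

8.38e52 m/s²

One Planck acceleration: a_P = √(c⁷/(ℏG)) = 5.59e51 m/s².
15 × 5.59e51 m/s² = 8.38e52 m/s²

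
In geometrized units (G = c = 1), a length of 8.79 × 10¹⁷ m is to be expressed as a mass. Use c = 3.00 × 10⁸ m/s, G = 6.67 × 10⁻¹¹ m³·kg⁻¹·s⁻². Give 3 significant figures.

1.19 × 10⁴⁵ kg

Length → mass via c²/G.
8.79 × 10¹⁷ m × (c²/G) = 1.19 × 10⁴⁵ kg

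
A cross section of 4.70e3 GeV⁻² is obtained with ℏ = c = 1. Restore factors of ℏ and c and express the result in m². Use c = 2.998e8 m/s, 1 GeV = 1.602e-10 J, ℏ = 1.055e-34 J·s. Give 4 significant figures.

Area is [L]² = [E]⁻²·(ℏc)²; restore (ℏc)².
1 GeV⁻² → (ℏc)² × (1 GeV in J)⁻² = 3.898e-32 m².
Result: 4.70e3 × 3.898e-32 = 1.832e-28 m².

1.832e-28 m²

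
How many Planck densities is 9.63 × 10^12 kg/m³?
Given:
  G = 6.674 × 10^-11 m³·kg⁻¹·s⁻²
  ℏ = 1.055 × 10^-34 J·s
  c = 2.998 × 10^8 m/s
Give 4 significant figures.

1.868 × 10^-84

Planck density: ρ_P = c⁵/(ℏG²) = 5.154 × 10^96 kg/m³.
9.63 × 10^12 / 5.154 × 10^96 = 1.868 × 10^-84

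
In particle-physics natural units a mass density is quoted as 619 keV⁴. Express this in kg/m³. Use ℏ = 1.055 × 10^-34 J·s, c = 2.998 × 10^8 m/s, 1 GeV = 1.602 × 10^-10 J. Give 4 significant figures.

Mass density is [E]/(c²[L]³) = [E]⁴/(ℏ³c⁵).
1 GeV⁴ → 1/(ℏ³c⁵) × (1 GeV in J)⁴ = 2.316 × 10^20 kg/m³.
Convert the energy scale: 619 keV⁴ = 6.19 × 10^-22 GeV⁴.
Result: 6.19 × 10^-22 × 2.316 × 10^20 = 0.1434 kg/m³.

0.1434 kg/m³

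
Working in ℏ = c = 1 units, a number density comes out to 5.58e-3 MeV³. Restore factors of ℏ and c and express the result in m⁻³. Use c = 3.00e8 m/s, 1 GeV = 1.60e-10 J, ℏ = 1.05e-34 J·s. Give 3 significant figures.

Number density is [L]⁻³ = [E]³/(ℏc)³.
1 GeV³ → 1/(ℏc)³ × (1 GeV in J)³ = 1.31e47 m⁻³.
Convert the energy scale: 5.58e-3 MeV³ = 5.58e-12 GeV³.
Result: 5.58e-12 × 1.31e47 = 7.31e35 m⁻³.

7.31e35 m⁻³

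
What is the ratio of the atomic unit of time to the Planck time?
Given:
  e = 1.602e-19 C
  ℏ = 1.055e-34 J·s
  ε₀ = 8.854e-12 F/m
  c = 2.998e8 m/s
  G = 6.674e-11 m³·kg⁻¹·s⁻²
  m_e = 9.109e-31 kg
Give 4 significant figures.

atomic unit of time: τ_au = (4πε₀)²ℏ³/(m_e e⁴) = 2.423e-17 s
Planck time: t_P = √(ℏG/c⁵) = 5.392e-44 s
ratio = 2.423e-17 / 5.392e-44 = 4.494e26

4.494e26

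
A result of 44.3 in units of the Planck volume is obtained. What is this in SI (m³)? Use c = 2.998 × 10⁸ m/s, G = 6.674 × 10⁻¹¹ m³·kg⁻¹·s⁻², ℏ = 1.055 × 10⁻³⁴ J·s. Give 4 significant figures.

One Planck volume: V_P = (ℏG/c³)^(3/2) = 4.224 × 10⁻¹⁰⁵ m³.
44.3 × 4.224 × 10⁻¹⁰⁵ m³ = 1.871 × 10⁻¹⁰³ m³

1.871 × 10⁻¹⁰³ m³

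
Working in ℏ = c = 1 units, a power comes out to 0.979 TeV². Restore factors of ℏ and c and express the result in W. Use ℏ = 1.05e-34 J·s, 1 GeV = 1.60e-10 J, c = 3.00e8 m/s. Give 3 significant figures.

2.39e20 W

Power is [E]/[T] = [E]²/ℏ.
1 GeV² → 1/ℏ × (1 GeV in J)² = 2.44e14 W.
Convert the energy scale: 0.979 TeV² = 9.79e5 GeV².
Result: 9.79e5 × 2.44e14 = 2.39e20 W.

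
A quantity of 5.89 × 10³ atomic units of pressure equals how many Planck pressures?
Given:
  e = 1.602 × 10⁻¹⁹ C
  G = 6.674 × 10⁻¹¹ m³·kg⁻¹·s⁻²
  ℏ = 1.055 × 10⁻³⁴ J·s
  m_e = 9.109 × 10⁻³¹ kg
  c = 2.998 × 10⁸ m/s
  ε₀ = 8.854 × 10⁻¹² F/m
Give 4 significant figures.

3.724 × 10⁻⁹⁷

atomic unit of pressure: P_au = E_h/a₀³ = m_e⁴e¹⁰/((4πε₀)⁵ℏ⁸) = 2.929 × 10¹³ Pa
Planck pressure: p_P = c⁷/(ℏG²) = 4.632 × 10¹¹³ Pa
5.89 × 10³ × 2.929 × 10¹³ / 4.632 × 10¹¹³ = 3.724 × 10⁻⁹⁷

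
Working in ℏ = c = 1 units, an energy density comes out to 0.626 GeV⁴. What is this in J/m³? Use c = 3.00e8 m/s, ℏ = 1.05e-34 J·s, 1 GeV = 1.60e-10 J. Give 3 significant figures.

[E]/[L]³ = [E]⁴/(ℏc)³; restore (ℏc)⁻³.
1 GeV⁴ → 1/(ℏc)³ × (1 GeV in J)⁴ = 2.10e37 J/m³.
Result: 0.626 × 2.10e37 = 1.31e37 J/m³.

1.31e37 J/m³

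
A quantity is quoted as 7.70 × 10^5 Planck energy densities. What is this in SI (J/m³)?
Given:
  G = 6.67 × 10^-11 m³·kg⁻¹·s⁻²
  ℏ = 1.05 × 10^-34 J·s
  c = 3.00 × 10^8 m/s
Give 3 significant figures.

3.60 × 10^119 J/m³

One Planck energy density: u_P = c⁷/(ℏG²) = 4.68 × 10^113 J/m³.
7.70 × 10^5 × 4.68 × 10^113 J/m³ = 3.60 × 10^119 J/m³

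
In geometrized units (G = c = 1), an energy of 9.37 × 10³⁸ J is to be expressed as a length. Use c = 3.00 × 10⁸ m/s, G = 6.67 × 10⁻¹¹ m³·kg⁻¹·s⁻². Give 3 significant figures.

7.72 × 10⁻⁶ m

Energy → length via G/c⁴.
9.37 × 10³⁸ J × (G/c⁴) = 7.72 × 10⁻⁶ m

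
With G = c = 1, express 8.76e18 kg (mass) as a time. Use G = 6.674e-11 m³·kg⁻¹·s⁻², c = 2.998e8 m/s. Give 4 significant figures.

Mass → time via G/c³.
8.76e18 kg × (G/c³) = 2.170e-17 s

2.170e-17 s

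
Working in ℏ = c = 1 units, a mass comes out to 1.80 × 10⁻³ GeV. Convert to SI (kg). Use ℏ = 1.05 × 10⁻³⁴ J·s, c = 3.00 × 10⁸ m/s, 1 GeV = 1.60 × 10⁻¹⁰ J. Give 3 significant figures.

3.20 × 10⁻³⁰ kg

Mass is [E]/c²; divide by c².
1 GeV → 1/c² × (1 GeV in J) = 1.78 × 10⁻²⁷ kg.
Result: 1.80 × 10⁻³ × 1.78 × 10⁻²⁷ = 3.20 × 10⁻³⁰ kg.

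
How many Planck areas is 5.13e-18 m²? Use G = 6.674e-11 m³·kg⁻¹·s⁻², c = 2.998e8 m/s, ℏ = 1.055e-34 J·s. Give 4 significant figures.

Planck area: A_P = ℏG/c³ = 2.613e-70 m².
5.13e-18 / 2.613e-70 = 1.963e52

1.963e52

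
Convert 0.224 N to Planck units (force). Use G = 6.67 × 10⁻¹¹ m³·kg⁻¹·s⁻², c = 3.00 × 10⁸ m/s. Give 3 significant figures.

Planck force: F_P = c⁴/G = 1.21 × 10⁴⁴ N.
0.224 / 1.21 × 10⁴⁴ = 1.84 × 10⁻⁴⁵

1.84 × 10⁻⁴⁵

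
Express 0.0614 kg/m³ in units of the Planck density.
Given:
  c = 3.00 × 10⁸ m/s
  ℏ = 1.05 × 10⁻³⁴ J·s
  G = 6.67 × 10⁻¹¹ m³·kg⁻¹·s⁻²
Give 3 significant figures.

Planck density: ρ_P = c⁵/(ℏG²) = 5.20 × 10⁹⁶ kg/m³.
0.0614 / 5.20 × 10⁹⁶ = 1.18 × 10⁻⁹⁸

1.18 × 10⁻⁹⁸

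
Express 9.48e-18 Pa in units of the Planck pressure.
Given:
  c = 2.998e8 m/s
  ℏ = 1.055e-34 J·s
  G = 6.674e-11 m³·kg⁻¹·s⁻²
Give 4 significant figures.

Planck pressure: p_P = c⁷/(ℏG²) = 4.632e113 Pa.
9.48e-18 / 4.632e113 = 2.047e-131

2.047e-131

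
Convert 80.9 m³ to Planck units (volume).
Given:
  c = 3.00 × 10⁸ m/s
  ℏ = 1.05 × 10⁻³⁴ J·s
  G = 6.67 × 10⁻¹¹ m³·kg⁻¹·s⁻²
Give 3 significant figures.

1.94 × 10¹⁰⁶

Planck volume: V_P = (ℏG/c³)^(3/2) = 4.18 × 10⁻¹⁰⁵ m³.
80.9 / 4.18 × 10⁻¹⁰⁵ = 1.94 × 10¹⁰⁶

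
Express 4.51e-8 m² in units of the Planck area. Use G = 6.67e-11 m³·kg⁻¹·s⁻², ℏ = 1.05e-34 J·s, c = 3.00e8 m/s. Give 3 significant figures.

Planck area: A_P = ℏG/c³ = 2.59e-70 m².
4.51e-8 / 2.59e-70 = 1.74e62

1.74e62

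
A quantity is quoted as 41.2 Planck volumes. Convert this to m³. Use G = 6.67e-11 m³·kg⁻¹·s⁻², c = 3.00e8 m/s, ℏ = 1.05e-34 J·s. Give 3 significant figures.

1.72e-103 m³

One Planck volume: V_P = (ℏG/c³)^(3/2) = 4.18e-105 m³.
41.2 × 4.18e-105 m³ = 1.72e-103 m³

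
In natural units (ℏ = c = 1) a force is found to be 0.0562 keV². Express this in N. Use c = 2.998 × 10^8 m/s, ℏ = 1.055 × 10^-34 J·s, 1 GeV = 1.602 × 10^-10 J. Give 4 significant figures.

4.560 × 10^-8 N

Force is [E]/[L] = [E]²/(ℏc); restore (ℏc)⁻¹.
1 GeV² → 1/(ℏc) × (1 GeV in J)² = 8.114 × 10^5 N.
Convert the energy scale: 0.0562 keV² = 5.62 × 10^-14 GeV².
Result: 5.62 × 10^-14 × 8.114 × 10^5 = 4.560 × 10^-8 N.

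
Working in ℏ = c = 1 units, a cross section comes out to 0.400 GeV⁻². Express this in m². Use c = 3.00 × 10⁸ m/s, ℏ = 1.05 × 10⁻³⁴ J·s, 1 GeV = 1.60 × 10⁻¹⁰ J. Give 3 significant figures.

Area is [L]² = [E]⁻²·(ℏc)²; restore (ℏc)².
1 GeV⁻² → (ℏc)² × (1 GeV in J)⁻² = 3.88 × 10⁻³² m².
Result: 0.400 × 3.88 × 10⁻³² = 1.55 × 10⁻³² m².

1.55 × 10⁻³² m²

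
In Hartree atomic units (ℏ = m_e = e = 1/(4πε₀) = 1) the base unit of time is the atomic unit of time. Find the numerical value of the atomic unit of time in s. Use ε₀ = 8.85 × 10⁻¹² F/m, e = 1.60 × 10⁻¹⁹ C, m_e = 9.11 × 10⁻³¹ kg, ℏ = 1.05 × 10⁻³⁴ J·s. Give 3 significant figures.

τ_au = (4πε₀)²ℏ³/(m_e e⁴)
E_h = 4.38 × 10⁻¹⁸ J
ℏ/E_h = 2.40 × 10⁻¹⁷ s

2.40 × 10⁻¹⁷ s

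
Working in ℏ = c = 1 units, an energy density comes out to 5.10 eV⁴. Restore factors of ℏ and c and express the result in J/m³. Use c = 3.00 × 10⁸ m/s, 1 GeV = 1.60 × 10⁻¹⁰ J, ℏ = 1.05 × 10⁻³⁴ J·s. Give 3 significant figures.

107 J/m³

[E]/[L]³ = [E]⁴/(ℏc)³; restore (ℏc)⁻³.
1 GeV⁴ → 1/(ℏc)³ × (1 GeV in J)⁴ = 2.10 × 10³⁷ J/m³.
Convert the energy scale: 5.10 eV⁴ = 5.10 × 10⁻³⁶ GeV⁴.
Result: 5.10 × 10⁻³⁶ × 2.10 × 10³⁷ = 107 J/m³.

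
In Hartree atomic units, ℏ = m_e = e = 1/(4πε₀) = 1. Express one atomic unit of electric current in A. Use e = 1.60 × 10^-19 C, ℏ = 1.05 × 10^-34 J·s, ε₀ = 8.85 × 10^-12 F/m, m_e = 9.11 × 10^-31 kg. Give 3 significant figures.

6.67 × 10^-3 A

The unique combination of the constants set to 1 with dimensions of current is I_au = e E_h/ℏ = m_e e⁵/((4πε₀)²ℏ³).
E_h = 4.38 × 10^-18 J
e·E_h/ℏ = 6.67 × 10^-3 A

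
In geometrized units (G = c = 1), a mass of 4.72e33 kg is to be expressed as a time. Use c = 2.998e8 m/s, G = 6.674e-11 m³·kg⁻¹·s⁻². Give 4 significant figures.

0.01169 s

Mass → time via G/c³.
4.72e33 kg × (G/c³) = 0.01169 s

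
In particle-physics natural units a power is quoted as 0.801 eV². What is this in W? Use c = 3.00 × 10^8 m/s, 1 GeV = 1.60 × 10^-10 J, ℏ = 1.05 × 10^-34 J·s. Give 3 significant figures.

Power is [E]/[T] = [E]²/ℏ.
1 GeV² → 1/ℏ × (1 GeV in J)² = 2.44 × 10^14 W.
Convert the energy scale: 0.801 eV² = 8.01 × 10^-19 GeV².
Result: 8.01 × 10^-19 × 2.44 × 10^14 = 1.95 × 10^-4 W.

1.95 × 10^-4 W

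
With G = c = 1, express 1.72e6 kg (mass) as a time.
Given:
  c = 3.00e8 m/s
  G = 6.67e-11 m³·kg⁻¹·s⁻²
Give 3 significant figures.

4.25e-30 s

Mass → time via G/c³.
1.72e6 kg × (G/c³) = 4.25e-30 s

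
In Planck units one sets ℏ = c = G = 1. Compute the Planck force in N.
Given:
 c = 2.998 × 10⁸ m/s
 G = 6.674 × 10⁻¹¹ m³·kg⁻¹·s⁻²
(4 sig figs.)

F_P = c⁴/G
  = 8.078 × 10³³ / 6.674 × 10⁻¹¹
  = 1.210 × 10⁴⁴ N

1.210 × 10⁴⁴ N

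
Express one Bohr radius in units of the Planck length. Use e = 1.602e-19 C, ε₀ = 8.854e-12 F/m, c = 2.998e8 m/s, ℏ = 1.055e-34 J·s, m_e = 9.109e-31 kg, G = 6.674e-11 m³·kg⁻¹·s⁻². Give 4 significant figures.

3.277e24

Bohr radius: a₀ = 4πε₀ℏ²/(m_e e²) = 5.297e-11 m
Planck length: ℓ_P = √(ℏG/c³) = 1.616e-35 m
ratio = 5.297e-11 / 1.616e-35 = 3.277e24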